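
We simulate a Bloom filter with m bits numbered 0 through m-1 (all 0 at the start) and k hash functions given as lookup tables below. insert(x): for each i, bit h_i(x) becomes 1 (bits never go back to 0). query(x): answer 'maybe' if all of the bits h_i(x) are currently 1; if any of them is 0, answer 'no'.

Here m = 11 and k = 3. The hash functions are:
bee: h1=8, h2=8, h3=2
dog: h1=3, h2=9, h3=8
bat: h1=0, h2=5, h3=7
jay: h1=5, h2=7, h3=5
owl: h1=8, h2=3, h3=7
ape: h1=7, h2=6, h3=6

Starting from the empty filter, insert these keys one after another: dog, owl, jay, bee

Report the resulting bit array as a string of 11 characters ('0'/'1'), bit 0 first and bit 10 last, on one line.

Start: bits=00000000000
After insert 'dog': sets bits 3 8 9 -> bits=00010000110
After insert 'owl': sets bits 3 7 8 -> bits=00010001110
After insert 'jay': sets bits 5 7 -> bits=00010101110
After insert 'bee': sets bits 2 8 -> bits=00110101110

Answer: 00110101110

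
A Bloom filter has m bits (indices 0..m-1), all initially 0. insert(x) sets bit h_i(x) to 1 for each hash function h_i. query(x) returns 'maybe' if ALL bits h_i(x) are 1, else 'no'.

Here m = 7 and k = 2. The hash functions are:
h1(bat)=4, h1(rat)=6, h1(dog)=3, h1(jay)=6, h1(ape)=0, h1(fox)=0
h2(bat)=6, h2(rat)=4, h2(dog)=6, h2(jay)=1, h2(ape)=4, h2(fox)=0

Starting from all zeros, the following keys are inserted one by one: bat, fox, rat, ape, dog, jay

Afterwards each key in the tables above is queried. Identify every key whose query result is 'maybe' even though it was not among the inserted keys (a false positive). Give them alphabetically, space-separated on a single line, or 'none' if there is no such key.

Start: bits=0000000
After insert 'bat': sets bits 4 6 -> bits=0000101
After insert 'fox': sets bits 0 -> bits=1000101
After insert 'rat': sets bits 4 6 -> bits=1000101
After insert 'ape': sets bits 0 4 -> bits=1000101
After insert 'dog': sets bits 3 6 -> bits=1001101
After insert 'jay': sets bits 1 6 -> bits=1101101
Not inserted: (none) — query each against bits=1101101:
False positives (alphabetical): none

Answer: none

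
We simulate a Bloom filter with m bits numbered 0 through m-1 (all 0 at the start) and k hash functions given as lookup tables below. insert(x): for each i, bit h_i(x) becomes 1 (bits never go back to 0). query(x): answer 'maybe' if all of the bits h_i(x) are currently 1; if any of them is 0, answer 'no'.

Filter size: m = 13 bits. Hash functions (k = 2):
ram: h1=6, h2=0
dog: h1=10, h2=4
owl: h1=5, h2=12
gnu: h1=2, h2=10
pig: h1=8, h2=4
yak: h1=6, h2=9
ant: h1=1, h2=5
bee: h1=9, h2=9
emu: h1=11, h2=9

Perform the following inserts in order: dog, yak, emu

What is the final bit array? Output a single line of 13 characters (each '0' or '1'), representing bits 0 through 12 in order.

Answer: 0000101001110

Derivation:
Start: bits=0000000000000
After insert 'dog': sets bits 4 10 -> bits=0000100000100
After insert 'yak': sets bits 6 9 -> bits=0000101001100
After insert 'emu': sets bits 9 11 -> bits=0000101001110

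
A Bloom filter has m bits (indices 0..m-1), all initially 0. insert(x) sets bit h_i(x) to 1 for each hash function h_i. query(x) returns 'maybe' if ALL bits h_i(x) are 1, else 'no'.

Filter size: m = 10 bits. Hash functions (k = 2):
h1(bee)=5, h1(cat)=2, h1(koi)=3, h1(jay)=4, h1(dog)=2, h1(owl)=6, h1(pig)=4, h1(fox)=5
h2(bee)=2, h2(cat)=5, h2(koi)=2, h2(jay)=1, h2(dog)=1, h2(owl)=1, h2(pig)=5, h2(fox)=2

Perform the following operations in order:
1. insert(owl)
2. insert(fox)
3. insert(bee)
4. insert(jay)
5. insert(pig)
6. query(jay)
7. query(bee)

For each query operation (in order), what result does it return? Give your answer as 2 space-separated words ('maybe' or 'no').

Answer: maybe maybe

Derivation:
Start: bits=0000000000
Op 1: insert owl -> sets bits 1 6 -> bits=0100001000
Op 2: insert fox -> sets bits 2 5 -> bits=0110011000
Op 3: insert bee -> sets bits 2 5 -> bits=0110011000
Op 4: insert jay -> sets bits 1 4 -> bits=0110111000
Op 5: insert pig -> sets bits 4 5 -> bits=0110111000
Op 6: query jay -> checks bit1=1, bit4=1 (all 1) -> maybe
Op 7: query bee -> checks bit2=1, bit5=1 (all 1) -> maybe
Query results in order: maybe maybe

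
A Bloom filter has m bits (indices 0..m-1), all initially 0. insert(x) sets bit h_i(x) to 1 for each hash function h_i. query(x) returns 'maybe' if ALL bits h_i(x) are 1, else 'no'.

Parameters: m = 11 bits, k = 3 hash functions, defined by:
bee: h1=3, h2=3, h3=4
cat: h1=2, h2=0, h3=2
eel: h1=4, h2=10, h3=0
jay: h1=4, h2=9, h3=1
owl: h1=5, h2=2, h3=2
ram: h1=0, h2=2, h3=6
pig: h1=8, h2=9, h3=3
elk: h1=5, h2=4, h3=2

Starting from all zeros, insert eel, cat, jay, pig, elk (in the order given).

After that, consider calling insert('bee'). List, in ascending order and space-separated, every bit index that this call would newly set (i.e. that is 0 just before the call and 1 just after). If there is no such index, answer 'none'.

Answer: none

Derivation:
Start: bits=00000000000
After insert 'eel': sets bits 0 4 10 -> bits=10001000001
After insert 'cat': sets bits 0 2 -> bits=10101000001
After insert 'jay': sets bits 1 4 9 -> bits=11101000011
After insert 'pig': sets bits 3 8 9 -> bits=11111000111
After insert 'elk': sets bits 2 4 5 -> bits=11111100111
insert 'bee' would touch bits 3 4; currently bit3=1, bit4=1
Bits that are 0 among those (would change 0->1): none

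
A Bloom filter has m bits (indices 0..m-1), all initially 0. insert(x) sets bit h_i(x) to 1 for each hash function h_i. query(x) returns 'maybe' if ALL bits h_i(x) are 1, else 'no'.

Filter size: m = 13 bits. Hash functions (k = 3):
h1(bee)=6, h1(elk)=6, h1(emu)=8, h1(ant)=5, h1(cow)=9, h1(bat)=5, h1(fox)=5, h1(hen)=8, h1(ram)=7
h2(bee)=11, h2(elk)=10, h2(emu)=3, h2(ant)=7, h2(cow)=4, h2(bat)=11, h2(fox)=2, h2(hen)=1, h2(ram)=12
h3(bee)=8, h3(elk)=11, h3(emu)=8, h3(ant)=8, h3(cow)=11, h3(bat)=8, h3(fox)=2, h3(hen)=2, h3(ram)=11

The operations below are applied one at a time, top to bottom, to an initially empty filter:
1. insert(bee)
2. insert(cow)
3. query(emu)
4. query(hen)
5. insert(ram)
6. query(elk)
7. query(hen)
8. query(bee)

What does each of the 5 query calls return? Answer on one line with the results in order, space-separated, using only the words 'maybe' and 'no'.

Start: bits=0000000000000
Op 1: insert bee -> sets bits 6 8 11 -> bits=0000001010010
Op 2: insert cow -> sets bits 4 9 11 -> bits=0000101011010
Op 3: query emu -> checks bit3=0, bit8=1 (has a 0) -> no
Op 4: query hen -> checks bit1=0, bit2=0, bit8=1 (has a 0) -> no
Op 5: insert ram -> sets bits 7 11 12 -> bits=0000101111011
Op 6: query elk -> checks bit6=1, bit10=0, bit11=1 (has a 0) -> no
Op 7: query hen -> checks bit1=0, bit2=0, bit8=1 (has a 0) -> no
Op 8: query bee -> checks bit6=1, bit8=1, bit11=1 (all 1) -> maybe
Query results in order: no no no no maybe

Answer: no no no no maybe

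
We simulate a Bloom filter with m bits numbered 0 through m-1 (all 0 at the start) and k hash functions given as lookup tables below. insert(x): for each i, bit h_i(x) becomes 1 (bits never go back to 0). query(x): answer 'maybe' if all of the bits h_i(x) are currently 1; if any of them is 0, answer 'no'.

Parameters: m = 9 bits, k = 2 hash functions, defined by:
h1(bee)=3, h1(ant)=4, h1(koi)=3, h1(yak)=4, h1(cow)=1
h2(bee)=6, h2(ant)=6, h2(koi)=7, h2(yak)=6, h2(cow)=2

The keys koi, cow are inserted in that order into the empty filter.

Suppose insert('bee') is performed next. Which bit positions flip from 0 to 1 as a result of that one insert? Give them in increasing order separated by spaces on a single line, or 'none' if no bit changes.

Start: bits=000000000
After insert 'koi': sets bits 3 7 -> bits=000100010
After insert 'cow': sets bits 1 2 -> bits=011100010
insert 'bee' would touch bits 3 6; currently bit3=1, bit6=0
Bits that are 0 among those (would change 0->1): 6

Answer: 6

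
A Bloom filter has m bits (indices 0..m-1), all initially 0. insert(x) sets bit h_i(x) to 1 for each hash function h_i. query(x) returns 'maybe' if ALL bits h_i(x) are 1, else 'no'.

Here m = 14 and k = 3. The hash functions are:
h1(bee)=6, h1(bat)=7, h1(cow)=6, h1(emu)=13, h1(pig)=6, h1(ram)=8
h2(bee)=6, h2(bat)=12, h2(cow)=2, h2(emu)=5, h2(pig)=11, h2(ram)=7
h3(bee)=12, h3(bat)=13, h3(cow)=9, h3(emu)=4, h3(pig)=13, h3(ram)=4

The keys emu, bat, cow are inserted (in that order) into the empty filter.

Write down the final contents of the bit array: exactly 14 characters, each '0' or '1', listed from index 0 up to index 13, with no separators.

Answer: 00101111010011

Derivation:
Start: bits=00000000000000
After insert 'emu': sets bits 4 5 13 -> bits=00001100000001
After insert 'bat': sets bits 7 12 13 -> bits=00001101000011
After insert 'cow': sets bits 2 6 9 -> bits=00101111010011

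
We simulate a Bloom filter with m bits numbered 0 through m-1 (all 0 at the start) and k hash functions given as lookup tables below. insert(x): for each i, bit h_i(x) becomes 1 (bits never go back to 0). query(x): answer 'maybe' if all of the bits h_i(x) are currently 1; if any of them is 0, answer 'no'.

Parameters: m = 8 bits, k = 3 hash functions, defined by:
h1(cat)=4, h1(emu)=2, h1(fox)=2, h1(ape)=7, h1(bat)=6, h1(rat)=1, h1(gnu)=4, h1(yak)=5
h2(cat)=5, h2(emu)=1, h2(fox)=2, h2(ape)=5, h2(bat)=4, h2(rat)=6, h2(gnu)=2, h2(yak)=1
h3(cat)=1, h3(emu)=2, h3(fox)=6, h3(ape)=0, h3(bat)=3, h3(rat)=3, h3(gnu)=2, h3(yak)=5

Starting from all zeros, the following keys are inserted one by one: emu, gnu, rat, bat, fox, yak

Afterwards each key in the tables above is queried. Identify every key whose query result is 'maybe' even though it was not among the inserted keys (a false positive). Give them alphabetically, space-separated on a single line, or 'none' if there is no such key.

Start: bits=00000000
After insert 'emu': sets bits 1 2 -> bits=01100000
After insert 'gnu': sets bits 2 4 -> bits=01101000
After insert 'rat': sets bits 1 3 6 -> bits=01111010
After insert 'bat': sets bits 3 4 6 -> bits=01111010
After insert 'fox': sets bits 2 6 -> bits=01111010
After insert 'yak': sets bits 1 5 -> bits=01111110
Not inserted: ape cat — query each against bits=01111110:
query ape: checks bit0=0, bit5=1, bit7=0 (has a 0) -> no => not a false positive
query cat: checks bit1=1, bit4=1, bit5=1 (all 1) -> maybe => FALSE POSITIVE
False positives (alphabetical): cat

Answer: cat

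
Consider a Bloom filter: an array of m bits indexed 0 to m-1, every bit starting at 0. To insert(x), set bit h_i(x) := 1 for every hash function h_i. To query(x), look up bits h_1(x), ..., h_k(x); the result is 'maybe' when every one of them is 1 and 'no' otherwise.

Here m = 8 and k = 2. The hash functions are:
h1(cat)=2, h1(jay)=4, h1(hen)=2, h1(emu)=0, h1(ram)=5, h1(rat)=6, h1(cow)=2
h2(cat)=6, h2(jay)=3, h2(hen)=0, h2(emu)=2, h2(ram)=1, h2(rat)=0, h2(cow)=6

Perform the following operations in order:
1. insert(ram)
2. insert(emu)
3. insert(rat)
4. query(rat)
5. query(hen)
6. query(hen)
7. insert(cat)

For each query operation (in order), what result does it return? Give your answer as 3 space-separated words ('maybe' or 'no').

Start: bits=00000000
Op 1: insert ram -> sets bits 1 5 -> bits=01000100
Op 2: insert emu -> sets bits 0 2 -> bits=11100100
Op 3: insert rat -> sets bits 0 6 -> bits=11100110
Op 4: query rat -> checks bit0=1, bit6=1 (all 1) -> maybe
Op 5: query hen -> checks bit0=1, bit2=1 (all 1) -> maybe
Op 6: query hen -> checks bit0=1, bit2=1 (all 1) -> maybe
Op 7: insert cat -> sets bits 2 6 -> bits=11100110
Query results in order: maybe maybe maybe

Answer: maybe maybe maybe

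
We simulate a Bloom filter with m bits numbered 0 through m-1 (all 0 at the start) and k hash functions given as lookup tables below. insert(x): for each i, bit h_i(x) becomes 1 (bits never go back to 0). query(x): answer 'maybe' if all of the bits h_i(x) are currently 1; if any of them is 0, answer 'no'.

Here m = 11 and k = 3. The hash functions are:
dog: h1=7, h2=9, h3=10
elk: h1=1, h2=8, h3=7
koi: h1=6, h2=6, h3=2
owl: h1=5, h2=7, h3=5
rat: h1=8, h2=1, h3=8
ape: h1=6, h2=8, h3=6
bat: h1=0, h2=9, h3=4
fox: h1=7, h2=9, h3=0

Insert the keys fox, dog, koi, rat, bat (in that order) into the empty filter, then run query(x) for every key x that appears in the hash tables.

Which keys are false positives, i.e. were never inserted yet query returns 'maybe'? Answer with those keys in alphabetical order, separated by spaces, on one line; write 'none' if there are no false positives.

Answer: ape elk

Derivation:
Start: bits=00000000000
After insert 'fox': sets bits 0 7 9 -> bits=10000001010
After insert 'dog': sets bits 7 9 10 -> bits=10000001011
After insert 'koi': sets bits 2 6 -> bits=10100011011
After insert 'rat': sets bits 1 8 -> bits=11100011111
After insert 'bat': sets bits 0 4 9 -> bits=11101011111
Not inserted: ape elk owl — query each against bits=11101011111:
query ape: checks bit6=1, bit8=1 (all 1) -> maybe => FALSE POSITIVE
query elk: checks bit1=1, bit7=1, bit8=1 (all 1) -> maybe => FALSE POSITIVE
query owl: checks bit5=0, bit7=1 (has a 0) -> no => not a false positive
False positives (alphabetical): ape elk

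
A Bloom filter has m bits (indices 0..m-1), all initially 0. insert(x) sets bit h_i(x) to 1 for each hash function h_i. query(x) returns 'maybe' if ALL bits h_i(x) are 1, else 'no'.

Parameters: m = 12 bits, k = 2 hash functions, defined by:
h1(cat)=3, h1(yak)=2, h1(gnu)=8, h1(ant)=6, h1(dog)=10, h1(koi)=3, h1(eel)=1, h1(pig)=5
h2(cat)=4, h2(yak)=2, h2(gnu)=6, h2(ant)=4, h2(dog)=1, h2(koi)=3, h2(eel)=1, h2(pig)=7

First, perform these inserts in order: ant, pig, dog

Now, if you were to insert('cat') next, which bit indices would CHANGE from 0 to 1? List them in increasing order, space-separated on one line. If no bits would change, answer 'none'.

Start: bits=000000000000
After insert 'ant': sets bits 4 6 -> bits=000010100000
After insert 'pig': sets bits 5 7 -> bits=000011110000
After insert 'dog': sets bits 1 10 -> bits=010011110010
insert 'cat' would touch bits 3 4; currently bit3=0, bit4=1
Bits that are 0 among those (would change 0->1): 3

Answer: 3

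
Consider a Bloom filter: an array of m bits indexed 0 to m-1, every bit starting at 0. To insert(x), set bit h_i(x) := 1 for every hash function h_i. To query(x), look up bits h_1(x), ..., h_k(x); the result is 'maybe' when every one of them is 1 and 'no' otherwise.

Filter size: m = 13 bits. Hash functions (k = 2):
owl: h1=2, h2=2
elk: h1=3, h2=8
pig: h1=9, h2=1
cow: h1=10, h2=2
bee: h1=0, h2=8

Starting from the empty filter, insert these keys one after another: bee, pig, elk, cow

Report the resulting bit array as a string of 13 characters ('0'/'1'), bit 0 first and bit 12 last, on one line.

Start: bits=0000000000000
After insert 'bee': sets bits 0 8 -> bits=1000000010000
After insert 'pig': sets bits 1 9 -> bits=1100000011000
After insert 'elk': sets bits 3 8 -> bits=1101000011000
After insert 'cow': sets bits 2 10 -> bits=1111000011100

Answer: 1111000011100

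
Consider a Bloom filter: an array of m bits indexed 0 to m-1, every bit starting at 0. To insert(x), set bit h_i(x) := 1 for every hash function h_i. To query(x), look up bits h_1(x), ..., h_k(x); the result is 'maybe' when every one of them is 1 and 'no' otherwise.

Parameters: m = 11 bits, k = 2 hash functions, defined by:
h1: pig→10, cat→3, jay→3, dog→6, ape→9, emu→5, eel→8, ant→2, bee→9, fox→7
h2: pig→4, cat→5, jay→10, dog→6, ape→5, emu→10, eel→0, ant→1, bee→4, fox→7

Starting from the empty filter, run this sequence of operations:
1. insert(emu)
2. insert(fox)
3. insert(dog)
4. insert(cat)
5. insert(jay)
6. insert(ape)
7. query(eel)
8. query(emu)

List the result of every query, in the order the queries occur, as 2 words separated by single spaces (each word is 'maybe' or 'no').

Start: bits=00000000000
Op 1: insert emu -> sets bits 5 10 -> bits=00000100001
Op 2: insert fox -> sets bits 7 -> bits=00000101001
Op 3: insert dog -> sets bits 6 -> bits=00000111001
Op 4: insert cat -> sets bits 3 5 -> bits=00010111001
Op 5: insert jay -> sets bits 3 10 -> bits=00010111001
Op 6: insert ape -> sets bits 5 9 -> bits=00010111011
Op 7: query eel -> checks bit0=0, bit8=0 (has a 0) -> no
Op 8: query emu -> checks bit5=1, bit10=1 (all 1) -> maybe
Query results in order: no maybe

Answer: no maybe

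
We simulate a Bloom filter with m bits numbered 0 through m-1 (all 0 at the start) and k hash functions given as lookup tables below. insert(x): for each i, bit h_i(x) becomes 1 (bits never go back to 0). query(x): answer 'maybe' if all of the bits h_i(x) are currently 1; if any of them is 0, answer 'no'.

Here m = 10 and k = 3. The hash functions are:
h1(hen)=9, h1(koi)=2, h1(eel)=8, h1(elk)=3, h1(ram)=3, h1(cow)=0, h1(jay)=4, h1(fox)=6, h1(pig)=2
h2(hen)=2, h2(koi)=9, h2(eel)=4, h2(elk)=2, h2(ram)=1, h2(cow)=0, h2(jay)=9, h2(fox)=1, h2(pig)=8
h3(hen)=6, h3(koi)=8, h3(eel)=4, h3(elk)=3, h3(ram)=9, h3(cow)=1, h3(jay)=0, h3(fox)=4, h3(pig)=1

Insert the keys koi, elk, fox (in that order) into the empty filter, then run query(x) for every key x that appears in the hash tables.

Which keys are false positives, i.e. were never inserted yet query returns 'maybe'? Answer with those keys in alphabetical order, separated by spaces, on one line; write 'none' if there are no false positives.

Start: bits=0000000000
After insert 'koi': sets bits 2 8 9 -> bits=0010000011
After insert 'elk': sets bits 2 3 -> bits=0011000011
After insert 'fox': sets bits 1 4 6 -> bits=0111101011
Not inserted: cow eel hen jay pig ram — query each against bits=0111101011:
query cow: checks bit0=0, bit1=1 (has a 0) -> no => not a false positive
query eel: checks bit4=1, bit8=1 (all 1) -> maybe => FALSE POSITIVE
query hen: checks bit2=1, bit6=1, bit9=1 (all 1) -> maybe => FALSE POSITIVE
query jay: checks bit0=0, bit4=1, bit9=1 (has a 0) -> no => not a false positive
query pig: checks bit1=1, bit2=1, bit8=1 (all 1) -> maybe => FALSE POSITIVE
query ram: checks bit1=1, bit3=1, bit9=1 (all 1) -> maybe => FALSE POSITIVE
False positives (alphabetical): eel hen pig ram

Answer: eel hen pig ram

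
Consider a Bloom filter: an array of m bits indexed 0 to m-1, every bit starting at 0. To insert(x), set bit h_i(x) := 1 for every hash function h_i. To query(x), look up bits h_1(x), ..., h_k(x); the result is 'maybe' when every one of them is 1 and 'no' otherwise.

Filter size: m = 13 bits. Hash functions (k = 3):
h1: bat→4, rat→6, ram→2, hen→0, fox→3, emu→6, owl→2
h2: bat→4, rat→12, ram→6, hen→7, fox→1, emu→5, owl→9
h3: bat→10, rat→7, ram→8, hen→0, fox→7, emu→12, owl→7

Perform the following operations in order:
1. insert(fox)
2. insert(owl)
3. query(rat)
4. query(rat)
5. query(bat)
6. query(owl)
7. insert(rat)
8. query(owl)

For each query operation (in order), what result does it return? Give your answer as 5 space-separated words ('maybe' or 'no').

Answer: no no no maybe maybe

Derivation:
Start: bits=0000000000000
Op 1: insert fox -> sets bits 1 3 7 -> bits=0101000100000
Op 2: insert owl -> sets bits 2 7 9 -> bits=0111000101000
Op 3: query rat -> checks bit6=0, bit7=1, bit12=0 (has a 0) -> no
Op 4: query rat -> checks bit6=0, bit7=1, bit12=0 (has a 0) -> no
Op 5: query bat -> checks bit4=0, bit10=0 (has a 0) -> no
Op 6: query owl -> checks bit2=1, bit7=1, bit9=1 (all 1) -> maybe
Op 7: insert rat -> sets bits 6 7 12 -> bits=0111001101001
Op 8: query owl -> checks bit2=1, bit7=1, bit9=1 (all 1) -> maybe
Query results in order: no no no maybe maybe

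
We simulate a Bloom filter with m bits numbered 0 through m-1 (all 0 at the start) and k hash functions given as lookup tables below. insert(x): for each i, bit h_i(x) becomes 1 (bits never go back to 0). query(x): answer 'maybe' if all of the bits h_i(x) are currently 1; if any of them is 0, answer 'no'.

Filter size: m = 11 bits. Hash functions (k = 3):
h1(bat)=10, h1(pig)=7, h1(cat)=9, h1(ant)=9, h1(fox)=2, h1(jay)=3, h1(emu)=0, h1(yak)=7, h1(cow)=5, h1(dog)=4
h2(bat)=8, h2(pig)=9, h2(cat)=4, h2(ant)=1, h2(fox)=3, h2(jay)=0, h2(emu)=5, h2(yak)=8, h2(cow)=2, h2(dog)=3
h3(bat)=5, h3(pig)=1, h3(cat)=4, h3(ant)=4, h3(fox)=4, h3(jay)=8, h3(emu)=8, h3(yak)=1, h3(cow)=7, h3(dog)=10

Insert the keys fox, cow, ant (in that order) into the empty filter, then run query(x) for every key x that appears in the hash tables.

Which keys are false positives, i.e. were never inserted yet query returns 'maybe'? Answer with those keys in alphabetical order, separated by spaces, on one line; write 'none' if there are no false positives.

Start: bits=00000000000
After insert 'fox': sets bits 2 3 4 -> bits=00111000000
After insert 'cow': sets bits 2 5 7 -> bits=00111101000
After insert 'ant': sets bits 1 4 9 -> bits=01111101010
Not inserted: bat cat dog emu jay pig yak — query each against bits=01111101010:
query bat: checks bit5=1, bit8=0, bit10=0 (has a 0) -> no => not a false positive
query cat: checks bit4=1, bit9=1 (all 1) -> maybe => FALSE POSITIVE
query dog: checks bit3=1, bit4=1, bit10=0 (has a 0) -> no => not a false positive
query emu: checks bit0=0, bit5=1, bit8=0 (has a 0) -> no => not a false positive
query jay: checks bit0=0, bit3=1, bit8=0 (has a 0) -> no => not a false positive
query pig: checks bit1=1, bit7=1, bit9=1 (all 1) -> maybe => FALSE POSITIVE
query yak: checks bit1=1, bit7=1, bit8=0 (has a 0) -> no => not a false positive
False positives (alphabetical): cat pig

Answer: cat pig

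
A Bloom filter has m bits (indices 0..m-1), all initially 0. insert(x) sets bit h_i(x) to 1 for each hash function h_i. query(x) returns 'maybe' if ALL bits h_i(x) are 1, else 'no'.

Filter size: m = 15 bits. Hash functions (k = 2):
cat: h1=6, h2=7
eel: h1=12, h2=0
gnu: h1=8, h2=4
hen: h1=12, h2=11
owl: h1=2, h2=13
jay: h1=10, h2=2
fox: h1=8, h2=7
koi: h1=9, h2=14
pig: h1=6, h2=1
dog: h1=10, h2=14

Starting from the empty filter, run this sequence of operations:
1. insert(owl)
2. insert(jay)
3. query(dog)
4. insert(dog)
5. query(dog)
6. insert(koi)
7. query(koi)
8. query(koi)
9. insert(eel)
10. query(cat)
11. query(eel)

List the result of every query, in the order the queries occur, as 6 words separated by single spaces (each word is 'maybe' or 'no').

Start: bits=000000000000000
Op 1: insert owl -> sets bits 2 13 -> bits=001000000000010
Op 2: insert jay -> sets bits 2 10 -> bits=001000000010010
Op 3: query dog -> checks bit10=1, bit14=0 (has a 0) -> no
Op 4: insert dog -> sets bits 10 14 -> bits=001000000010011
Op 5: query dog -> checks bit10=1, bit14=1 (all 1) -> maybe
Op 6: insert koi -> sets bits 9 14 -> bits=001000000110011
Op 7: query koi -> checks bit9=1, bit14=1 (all 1) -> maybe
Op 8: query koi -> checks bit9=1, bit14=1 (all 1) -> maybe
Op 9: insert eel -> sets bits 0 12 -> bits=101000000110111
Op 10: query cat -> checks bit6=0, bit7=0 (has a 0) -> no
Op 11: query eel -> checks bit0=1, bit12=1 (all 1) -> maybe
Query results in order: no maybe maybe maybe no maybe

Answer: no maybe maybe maybe no maybe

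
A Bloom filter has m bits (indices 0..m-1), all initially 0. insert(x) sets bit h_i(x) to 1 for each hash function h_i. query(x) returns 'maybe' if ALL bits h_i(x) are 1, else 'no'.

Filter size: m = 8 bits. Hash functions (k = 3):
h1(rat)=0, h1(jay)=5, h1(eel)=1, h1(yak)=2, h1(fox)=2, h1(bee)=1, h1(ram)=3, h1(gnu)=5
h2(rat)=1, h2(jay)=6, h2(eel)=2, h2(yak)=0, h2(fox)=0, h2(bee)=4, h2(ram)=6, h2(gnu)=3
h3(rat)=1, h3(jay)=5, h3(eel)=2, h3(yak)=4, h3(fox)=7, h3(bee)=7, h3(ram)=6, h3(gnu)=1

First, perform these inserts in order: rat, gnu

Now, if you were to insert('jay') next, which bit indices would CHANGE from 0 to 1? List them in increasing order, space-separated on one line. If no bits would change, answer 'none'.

Answer: 6

Derivation:
Start: bits=00000000
After insert 'rat': sets bits 0 1 -> bits=11000000
After insert 'gnu': sets bits 1 3 5 -> bits=11010100
insert 'jay' would touch bits 5 6; currently bit5=1, bit6=0
Bits that are 0 among those (would change 0->1): 6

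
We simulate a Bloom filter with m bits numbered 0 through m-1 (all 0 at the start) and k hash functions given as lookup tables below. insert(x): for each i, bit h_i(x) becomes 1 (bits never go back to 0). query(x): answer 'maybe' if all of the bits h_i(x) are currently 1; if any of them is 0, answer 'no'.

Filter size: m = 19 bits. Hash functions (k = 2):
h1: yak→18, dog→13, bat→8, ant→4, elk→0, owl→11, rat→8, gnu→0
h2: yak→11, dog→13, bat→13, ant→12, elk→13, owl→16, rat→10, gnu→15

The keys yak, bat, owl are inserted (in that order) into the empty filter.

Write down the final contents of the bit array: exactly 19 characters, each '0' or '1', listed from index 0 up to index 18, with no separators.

Start: bits=0000000000000000000
After insert 'yak': sets bits 11 18 -> bits=0000000000010000001
After insert 'bat': sets bits 8 13 -> bits=0000000010010100001
After insert 'owl': sets bits 11 16 -> bits=0000000010010100101

Answer: 0000000010010100101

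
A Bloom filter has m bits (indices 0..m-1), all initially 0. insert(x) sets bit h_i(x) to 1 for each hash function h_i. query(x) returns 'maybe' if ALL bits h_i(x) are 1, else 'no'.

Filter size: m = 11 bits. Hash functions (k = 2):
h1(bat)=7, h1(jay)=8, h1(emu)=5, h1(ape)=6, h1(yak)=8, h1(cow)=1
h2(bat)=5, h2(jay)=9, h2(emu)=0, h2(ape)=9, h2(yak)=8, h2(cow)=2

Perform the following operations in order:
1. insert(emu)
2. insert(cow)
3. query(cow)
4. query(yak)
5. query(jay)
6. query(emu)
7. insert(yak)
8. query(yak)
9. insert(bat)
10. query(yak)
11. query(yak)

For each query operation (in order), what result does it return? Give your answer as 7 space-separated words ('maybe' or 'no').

Start: bits=00000000000
Op 1: insert emu -> sets bits 0 5 -> bits=10000100000
Op 2: insert cow -> sets bits 1 2 -> bits=11100100000
Op 3: query cow -> checks bit1=1, bit2=1 (all 1) -> maybe
Op 4: query yak -> checks bit8=0 (has a 0) -> no
Op 5: query jay -> checks bit8=0, bit9=0 (has a 0) -> no
Op 6: query emu -> checks bit0=1, bit5=1 (all 1) -> maybe
Op 7: insert yak -> sets bits 8 -> bits=11100100100
Op 8: query yak -> checks bit8=1 (all 1) -> maybe
Op 9: insert bat -> sets bits 5 7 -> bits=11100101100
Op 10: query yak -> checks bit8=1 (all 1) -> maybe
Op 11: query yak -> checks bit8=1 (all 1) -> maybe
Query results in order: maybe no no maybe maybe maybe maybe

Answer: maybe no no maybe maybe maybe maybe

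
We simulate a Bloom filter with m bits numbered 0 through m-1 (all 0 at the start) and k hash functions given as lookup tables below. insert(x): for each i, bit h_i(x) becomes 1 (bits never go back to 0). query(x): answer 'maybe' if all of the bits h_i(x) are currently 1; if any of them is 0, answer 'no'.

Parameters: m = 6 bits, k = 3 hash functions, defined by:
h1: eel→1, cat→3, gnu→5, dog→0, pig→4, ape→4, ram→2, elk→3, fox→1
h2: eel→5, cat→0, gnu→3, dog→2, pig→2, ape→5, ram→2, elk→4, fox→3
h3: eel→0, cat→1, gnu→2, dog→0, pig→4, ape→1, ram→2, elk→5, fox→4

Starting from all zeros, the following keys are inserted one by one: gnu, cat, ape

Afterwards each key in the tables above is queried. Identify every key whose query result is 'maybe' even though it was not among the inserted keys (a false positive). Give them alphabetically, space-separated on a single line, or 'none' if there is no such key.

Start: bits=000000
After insert 'gnu': sets bits 2 3 5 -> bits=001101
After insert 'cat': sets bits 0 1 3 -> bits=111101
After insert 'ape': sets bits 1 4 5 -> bits=111111
Not inserted: dog eel elk fox pig ram — query each against bits=111111:
query dog: checks bit0=1, bit2=1 (all 1) -> maybe => FALSE POSITIVE
query eel: checks bit0=1, bit1=1, bit5=1 (all 1) -> maybe => FALSE POSITIVE
query elk: checks bit3=1, bit4=1, bit5=1 (all 1) -> maybe => FALSE POSITIVE
query fox: checks bit1=1, bit3=1, bit4=1 (all 1) -> maybe => FALSE POSITIVE
query pig: checks bit2=1, bit4=1 (all 1) -> maybe => FALSE POSITIVE
query ram: checks bit2=1 (all 1) -> maybe => FALSE POSITIVE
False positives (alphabetical): dog eel elk fox pig ram

Answer: dog eel elk fox pig ram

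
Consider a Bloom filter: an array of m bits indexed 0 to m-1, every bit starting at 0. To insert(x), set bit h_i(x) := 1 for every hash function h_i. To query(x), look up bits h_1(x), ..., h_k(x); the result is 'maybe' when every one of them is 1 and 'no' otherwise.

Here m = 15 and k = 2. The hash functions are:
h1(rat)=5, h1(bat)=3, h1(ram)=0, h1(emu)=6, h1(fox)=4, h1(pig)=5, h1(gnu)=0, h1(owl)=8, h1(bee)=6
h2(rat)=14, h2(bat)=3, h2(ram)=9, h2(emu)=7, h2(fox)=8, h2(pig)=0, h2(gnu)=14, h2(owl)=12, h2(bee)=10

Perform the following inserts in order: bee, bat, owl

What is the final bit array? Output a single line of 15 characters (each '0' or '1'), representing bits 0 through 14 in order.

Answer: 000100101010100

Derivation:
Start: bits=000000000000000
After insert 'bee': sets bits 6 10 -> bits=000000100010000
After insert 'bat': sets bits 3 -> bits=000100100010000
After insert 'owl': sets bits 8 12 -> bits=000100101010100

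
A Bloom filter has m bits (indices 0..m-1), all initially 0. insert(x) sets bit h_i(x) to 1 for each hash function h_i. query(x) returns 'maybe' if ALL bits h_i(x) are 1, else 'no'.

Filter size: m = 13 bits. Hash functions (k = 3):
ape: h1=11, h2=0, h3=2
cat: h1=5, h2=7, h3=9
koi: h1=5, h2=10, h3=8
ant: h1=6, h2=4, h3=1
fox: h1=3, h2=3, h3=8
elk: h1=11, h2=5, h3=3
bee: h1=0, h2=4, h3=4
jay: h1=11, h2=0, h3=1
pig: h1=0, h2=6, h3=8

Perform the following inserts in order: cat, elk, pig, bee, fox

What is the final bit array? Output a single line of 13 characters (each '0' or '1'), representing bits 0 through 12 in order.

Start: bits=0000000000000
After insert 'cat': sets bits 5 7 9 -> bits=0000010101000
After insert 'elk': sets bits 3 5 11 -> bits=0001010101010
After insert 'pig': sets bits 0 6 8 -> bits=1001011111010
After insert 'bee': sets bits 0 4 -> bits=1001111111010
After insert 'fox': sets bits 3 8 -> bits=1001111111010

Answer: 1001111111010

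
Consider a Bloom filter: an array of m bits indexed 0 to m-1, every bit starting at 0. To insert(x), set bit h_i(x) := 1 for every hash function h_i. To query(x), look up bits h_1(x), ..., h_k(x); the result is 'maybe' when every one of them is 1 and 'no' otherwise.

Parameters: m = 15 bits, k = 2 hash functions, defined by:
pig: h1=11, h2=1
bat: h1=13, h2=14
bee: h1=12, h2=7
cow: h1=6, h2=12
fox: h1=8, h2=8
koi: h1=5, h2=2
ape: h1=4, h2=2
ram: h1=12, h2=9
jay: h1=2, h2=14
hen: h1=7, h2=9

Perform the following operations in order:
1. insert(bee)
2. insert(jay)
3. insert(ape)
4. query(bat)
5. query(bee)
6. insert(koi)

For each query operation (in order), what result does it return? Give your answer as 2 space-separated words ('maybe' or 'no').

Start: bits=000000000000000
Op 1: insert bee -> sets bits 7 12 -> bits=000000010000100
Op 2: insert jay -> sets bits 2 14 -> bits=001000010000101
Op 3: insert ape -> sets bits 2 4 -> bits=001010010000101
Op 4: query bat -> checks bit13=0, bit14=1 (has a 0) -> no
Op 5: query bee -> checks bit7=1, bit12=1 (all 1) -> maybe
Op 6: insert koi -> sets bits 2 5 -> bits=001011010000101
Query results in order: no maybe

Answer: no maybe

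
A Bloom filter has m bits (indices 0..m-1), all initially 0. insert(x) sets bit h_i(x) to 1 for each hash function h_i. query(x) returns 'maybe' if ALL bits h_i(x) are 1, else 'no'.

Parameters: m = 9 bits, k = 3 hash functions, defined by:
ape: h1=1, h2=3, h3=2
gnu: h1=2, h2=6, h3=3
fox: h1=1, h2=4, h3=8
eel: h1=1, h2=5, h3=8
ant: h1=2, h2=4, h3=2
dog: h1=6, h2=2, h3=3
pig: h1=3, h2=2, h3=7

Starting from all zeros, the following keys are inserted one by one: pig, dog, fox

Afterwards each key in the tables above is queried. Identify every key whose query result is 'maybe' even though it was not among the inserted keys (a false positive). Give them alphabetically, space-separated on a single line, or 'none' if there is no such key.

Start: bits=000000000
After insert 'pig': sets bits 2 3 7 -> bits=001100010
After insert 'dog': sets bits 2 3 6 -> bits=001100110
After insert 'fox': sets bits 1 4 8 -> bits=011110111
Not inserted: ant ape eel gnu — query each against bits=011110111:
query ant: checks bit2=1, bit4=1 (all 1) -> maybe => FALSE POSITIVE
query ape: checks bit1=1, bit2=1, bit3=1 (all 1) -> maybe => FALSE POSITIVE
query eel: checks bit1=1, bit5=0, bit8=1 (has a 0) -> no => not a false positive
query gnu: checks bit2=1, bit3=1, bit6=1 (all 1) -> maybe => FALSE POSITIVE
False positives (alphabetical): ant ape gnu

Answer: ant ape gnu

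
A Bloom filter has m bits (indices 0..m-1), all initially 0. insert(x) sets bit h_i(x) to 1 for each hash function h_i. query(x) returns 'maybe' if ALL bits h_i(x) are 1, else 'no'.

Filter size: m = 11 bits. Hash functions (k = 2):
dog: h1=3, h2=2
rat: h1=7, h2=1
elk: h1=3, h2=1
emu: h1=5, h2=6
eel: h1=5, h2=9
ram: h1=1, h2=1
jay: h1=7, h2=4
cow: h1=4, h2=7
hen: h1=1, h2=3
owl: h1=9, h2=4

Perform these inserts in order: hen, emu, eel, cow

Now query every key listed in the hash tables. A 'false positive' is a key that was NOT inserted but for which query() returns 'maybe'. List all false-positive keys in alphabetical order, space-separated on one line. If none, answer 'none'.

Answer: elk jay owl ram rat

Derivation:
Start: bits=00000000000
After insert 'hen': sets bits 1 3 -> bits=01010000000
After insert 'emu': sets bits 5 6 -> bits=01010110000
After insert 'eel': sets bits 5 9 -> bits=01010110010
After insert 'cow': sets bits 4 7 -> bits=01011111010
Not inserted: dog elk jay owl ram rat — query each against bits=01011111010:
query dog: checks bit2=0, bit3=1 (has a 0) -> no => not a false positive
query elk: checks bit1=1, bit3=1 (all 1) -> maybe => FALSE POSITIVE
query jay: checks bit4=1, bit7=1 (all 1) -> maybe => FALSE POSITIVE
query owl: checks bit4=1, bit9=1 (all 1) -> maybe => FALSE POSITIVE
query ram: checks bit1=1 (all 1) -> maybe => FALSE POSITIVE
query rat: checks bit1=1, bit7=1 (all 1) -> maybe => FALSE POSITIVE
False positives (alphabetical): elk jay owl ram rat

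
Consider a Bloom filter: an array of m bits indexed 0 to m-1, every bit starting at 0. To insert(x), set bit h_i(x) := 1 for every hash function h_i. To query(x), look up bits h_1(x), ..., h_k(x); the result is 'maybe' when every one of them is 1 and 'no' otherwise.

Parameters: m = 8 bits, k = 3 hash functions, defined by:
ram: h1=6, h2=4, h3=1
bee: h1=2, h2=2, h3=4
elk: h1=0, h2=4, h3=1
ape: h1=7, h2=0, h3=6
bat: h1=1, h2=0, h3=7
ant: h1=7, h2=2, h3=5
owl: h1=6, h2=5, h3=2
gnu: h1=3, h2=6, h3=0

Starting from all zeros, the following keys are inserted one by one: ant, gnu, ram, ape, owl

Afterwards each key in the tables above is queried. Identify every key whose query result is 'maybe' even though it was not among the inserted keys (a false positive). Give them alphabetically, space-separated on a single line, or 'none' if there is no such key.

Start: bits=00000000
After insert 'ant': sets bits 2 5 7 -> bits=00100101
After insert 'gnu': sets bits 0 3 6 -> bits=10110111
After insert 'ram': sets bits 1 4 6 -> bits=11111111
After insert 'ape': sets bits 0 6 7 -> bits=11111111
After insert 'owl': sets bits 2 5 6 -> bits=11111111
Not inserted: bat bee elk — query each against bits=11111111:
query bat: checks bit0=1, bit1=1, bit7=1 (all 1) -> maybe => FALSE POSITIVE
query bee: checks bit2=1, bit4=1 (all 1) -> maybe => FALSE POSITIVE
query elk: checks bit0=1, bit1=1, bit4=1 (all 1) -> maybe => FALSE POSITIVE
False positives (alphabetical): bat bee elk

Answer: bat bee elk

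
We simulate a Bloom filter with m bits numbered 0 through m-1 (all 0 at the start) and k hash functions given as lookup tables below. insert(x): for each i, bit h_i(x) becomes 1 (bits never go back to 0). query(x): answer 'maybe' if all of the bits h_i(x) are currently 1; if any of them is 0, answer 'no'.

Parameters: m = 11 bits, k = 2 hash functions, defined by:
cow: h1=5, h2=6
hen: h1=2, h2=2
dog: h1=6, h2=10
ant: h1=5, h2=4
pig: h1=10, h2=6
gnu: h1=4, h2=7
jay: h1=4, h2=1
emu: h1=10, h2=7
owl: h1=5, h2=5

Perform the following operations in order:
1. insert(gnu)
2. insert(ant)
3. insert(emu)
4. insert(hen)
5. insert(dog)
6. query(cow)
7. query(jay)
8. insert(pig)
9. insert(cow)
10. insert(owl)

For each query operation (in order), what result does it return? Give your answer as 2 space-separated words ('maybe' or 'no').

Start: bits=00000000000
Op 1: insert gnu -> sets bits 4 7 -> bits=00001001000
Op 2: insert ant -> sets bits 4 5 -> bits=00001101000
Op 3: insert emu -> sets bits 7 10 -> bits=00001101001
Op 4: insert hen -> sets bits 2 -> bits=00101101001
Op 5: insert dog -> sets bits 6 10 -> bits=00101111001
Op 6: query cow -> checks bit5=1, bit6=1 (all 1) -> maybe
Op 7: query jay -> checks bit1=0, bit4=1 (has a 0) -> no
Op 8: insert pig -> sets bits 6 10 -> bits=00101111001
Op 9: insert cow -> sets bits 5 6 -> bits=00101111001
Op 10: insert owl -> sets bits 5 -> bits=00101111001
Query results in order: maybe no

Answer: maybe no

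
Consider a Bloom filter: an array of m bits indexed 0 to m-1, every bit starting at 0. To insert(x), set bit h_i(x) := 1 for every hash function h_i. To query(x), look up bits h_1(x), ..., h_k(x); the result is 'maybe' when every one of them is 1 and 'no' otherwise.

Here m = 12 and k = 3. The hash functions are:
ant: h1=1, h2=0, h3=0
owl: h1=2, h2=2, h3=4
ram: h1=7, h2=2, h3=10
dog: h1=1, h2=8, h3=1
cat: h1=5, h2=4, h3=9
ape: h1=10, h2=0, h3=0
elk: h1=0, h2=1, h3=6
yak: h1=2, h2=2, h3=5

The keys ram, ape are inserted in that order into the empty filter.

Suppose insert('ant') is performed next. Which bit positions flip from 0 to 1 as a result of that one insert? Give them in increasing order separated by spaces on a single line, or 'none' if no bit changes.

Answer: 1

Derivation:
Start: bits=000000000000
After insert 'ram': sets bits 2 7 10 -> bits=001000010010
After insert 'ape': sets bits 0 10 -> bits=101000010010
insert 'ant' would touch bits 0 1; currently bit0=1, bit1=0
Bits that are 0 among those (would change 0->1): 1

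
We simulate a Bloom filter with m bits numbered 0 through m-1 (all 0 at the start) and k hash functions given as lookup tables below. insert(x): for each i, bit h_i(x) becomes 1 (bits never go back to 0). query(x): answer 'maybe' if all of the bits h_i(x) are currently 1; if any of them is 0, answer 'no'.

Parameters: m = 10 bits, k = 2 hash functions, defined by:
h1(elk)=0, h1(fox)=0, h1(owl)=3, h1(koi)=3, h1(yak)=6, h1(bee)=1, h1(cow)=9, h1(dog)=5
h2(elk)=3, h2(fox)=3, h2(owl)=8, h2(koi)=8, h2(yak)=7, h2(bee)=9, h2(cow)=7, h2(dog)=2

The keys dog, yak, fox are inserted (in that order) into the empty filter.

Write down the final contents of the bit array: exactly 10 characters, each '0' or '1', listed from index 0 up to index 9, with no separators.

Answer: 1011011100

Derivation:
Start: bits=0000000000
After insert 'dog': sets bits 2 5 -> bits=0010010000
After insert 'yak': sets bits 6 7 -> bits=0010011100
After insert 'fox': sets bits 0 3 -> bits=1011011100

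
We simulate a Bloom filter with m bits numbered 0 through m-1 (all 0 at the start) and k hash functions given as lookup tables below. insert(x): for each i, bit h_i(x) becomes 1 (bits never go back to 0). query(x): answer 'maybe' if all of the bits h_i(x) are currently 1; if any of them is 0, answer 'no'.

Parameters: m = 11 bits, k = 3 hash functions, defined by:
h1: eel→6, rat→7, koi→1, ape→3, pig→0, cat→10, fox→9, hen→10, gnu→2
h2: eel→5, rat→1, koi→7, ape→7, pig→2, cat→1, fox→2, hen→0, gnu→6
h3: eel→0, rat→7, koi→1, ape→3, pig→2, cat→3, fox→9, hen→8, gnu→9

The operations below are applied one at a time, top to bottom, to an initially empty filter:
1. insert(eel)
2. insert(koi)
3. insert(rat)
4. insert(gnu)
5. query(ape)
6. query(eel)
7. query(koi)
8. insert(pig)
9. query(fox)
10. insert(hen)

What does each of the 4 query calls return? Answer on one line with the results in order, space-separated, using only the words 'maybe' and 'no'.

Start: bits=00000000000
Op 1: insert eel -> sets bits 0 5 6 -> bits=10000110000
Op 2: insert koi -> sets bits 1 7 -> bits=11000111000
Op 3: insert rat -> sets bits 1 7 -> bits=11000111000
Op 4: insert gnu -> sets bits 2 6 9 -> bits=11100111010
Op 5: query ape -> checks bit3=0, bit7=1 (has a 0) -> no
Op 6: query eel -> checks bit0=1, bit5=1, bit6=1 (all 1) -> maybe
Op 7: query koi -> checks bit1=1, bit7=1 (all 1) -> maybe
Op 8: insert pig -> sets bits 0 2 -> bits=11100111010
Op 9: query fox -> checks bit2=1, bit9=1 (all 1) -> maybe
Op 10: insert hen -> sets bits 0 8 10 -> bits=11100111111
Query results in order: no maybe maybe maybe

Answer: no maybe maybe maybe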